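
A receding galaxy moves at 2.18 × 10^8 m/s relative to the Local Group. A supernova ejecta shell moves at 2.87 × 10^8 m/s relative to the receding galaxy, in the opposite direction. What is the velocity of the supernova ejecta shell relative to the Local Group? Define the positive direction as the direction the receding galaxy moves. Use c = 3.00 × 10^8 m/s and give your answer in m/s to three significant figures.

In units of c (dividing by 3.00 × 10^8 m/s): v = 0.727, u' = -0.957.
u = (u' + v)/(1 + u'v/c²):
u = (-0.957 + 0.727) / (1 + (-0.957)·0.727) = -0.2300/0.3048 = -0.7545
Converting back: u = -0.7545 × 3.00 × 10^8 m/s.

-2.26 × 10^8 m/s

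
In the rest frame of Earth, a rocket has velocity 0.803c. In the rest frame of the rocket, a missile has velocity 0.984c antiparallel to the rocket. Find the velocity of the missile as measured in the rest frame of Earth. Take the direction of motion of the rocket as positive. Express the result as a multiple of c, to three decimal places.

-0.863c

With v = 0.803 and u' = -0.984 (in units of c),
u = (u' + v)/(1 + u'v/c²):
u = (-0.984 + 0.803) / (1 + (-0.984)·0.803) = -0.1810/0.2098 = -0.8625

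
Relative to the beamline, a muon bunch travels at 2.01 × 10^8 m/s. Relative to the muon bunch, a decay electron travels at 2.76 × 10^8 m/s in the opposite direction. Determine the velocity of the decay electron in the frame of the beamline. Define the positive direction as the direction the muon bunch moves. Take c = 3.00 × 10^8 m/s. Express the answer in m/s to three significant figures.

-1.96 × 10^8 m/s

In units of c (dividing by 3.00 × 10^8 m/s): v = 0.670, u' = -0.920.
u = (u' + v)/(1 + u'v/c²):
u = (-0.920 + 0.670) / (1 + (-0.920)·0.670) = -0.2500/0.3836 = -0.6517
Converting back: u = -0.6517 × 3.00 × 10^8 m/s.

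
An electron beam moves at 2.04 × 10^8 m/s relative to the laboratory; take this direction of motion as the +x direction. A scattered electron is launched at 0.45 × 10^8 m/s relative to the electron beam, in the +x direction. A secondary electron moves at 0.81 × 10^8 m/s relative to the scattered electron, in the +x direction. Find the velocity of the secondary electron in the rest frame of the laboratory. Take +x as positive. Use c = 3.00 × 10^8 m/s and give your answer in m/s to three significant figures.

Apply u = (u' + v)/(1 + u'v/c²) successively, working outward toward the laboratory.
(Dividing each given speed by c = 3.00 × 10^8 m/s to work in units of c.)
Start: velocity of the electron beam relative to the laboratory = 0.6800c.
Compose with the scattered electron (u' = 0.150 in the electron beam frame): u_1 = (0.150 + 0.680) / (1 + 0.150·0.680) = 0.8300/1.1020 = 0.7532.
Compose with the secondary electron (u' = 0.270 in the scattered electron frame): u_2 = (0.270 + 0.753) / (1 + 0.270·0.753) = 1.0232/1.2034 = 0.8503.
So u = 0.8503 × 3.00 × 10^8 m/s.

2.55 × 10^8 m/s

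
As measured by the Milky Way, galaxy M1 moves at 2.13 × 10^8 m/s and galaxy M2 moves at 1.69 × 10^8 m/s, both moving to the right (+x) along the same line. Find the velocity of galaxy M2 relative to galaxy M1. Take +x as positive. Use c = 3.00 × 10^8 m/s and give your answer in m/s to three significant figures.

-7.33 × 10^7 m/s

β_A = 0.710, β_B = 0.563 (dividing each by c = 3.00 × 10^8 m/s).
Transform to A's frame with the inverse velocity-addition law: u' = (u − v)/(1 − uv/c²), taking u = β_B and v = β_A.
u' = (0.563 − 0.710) / (1 − (0.710)(0.563)) = -0.1467/0.6000 = -0.2444.
u' = -0.2444 × 3.00 × 10^8 m/s.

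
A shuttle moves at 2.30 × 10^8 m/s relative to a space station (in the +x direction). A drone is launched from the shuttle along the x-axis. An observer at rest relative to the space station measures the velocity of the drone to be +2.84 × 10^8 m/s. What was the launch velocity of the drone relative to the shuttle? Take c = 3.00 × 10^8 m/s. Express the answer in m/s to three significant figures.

+1.97 × 10^8 m/s

v = 0.767c, u = 0.947c.
Invert the composition law: u' = (u − v)/(1 − uv/c²).
u' = (0.947 − 0.767) / (1 − (0.947)(0.767)) = 0.1800/0.2742 = 0.6564.
u' = 0.6564 × 3.00 × 10^8 m/s.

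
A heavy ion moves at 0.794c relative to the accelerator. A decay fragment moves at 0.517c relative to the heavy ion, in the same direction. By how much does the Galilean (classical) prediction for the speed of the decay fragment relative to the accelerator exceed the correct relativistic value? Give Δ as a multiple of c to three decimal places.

Δ = 0.382c

Galilean: u_cl = 0.517 + 0.794 = 1.3110.
Relativistic: u_rel = (0.517 + 0.794) / (1 + 0.517·0.794) = 1.3110/1.4105 = 0.9295.
Δ = 1.3110 − 0.9295 = 0.3815.
(The classical prediction exceeds c; the relativistic result does not.)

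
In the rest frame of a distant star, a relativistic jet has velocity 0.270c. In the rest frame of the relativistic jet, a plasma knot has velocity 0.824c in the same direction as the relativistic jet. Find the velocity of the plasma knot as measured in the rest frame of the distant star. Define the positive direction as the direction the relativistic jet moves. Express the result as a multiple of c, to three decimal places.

With v = 0.270 and u' = 0.824 (in units of c),
u = (u' + v)/(1 + u'v/c²):
u = (0.824 + 0.270) / (1 + 0.824·0.270) = 1.0940/1.2225 = 0.8949

0.895c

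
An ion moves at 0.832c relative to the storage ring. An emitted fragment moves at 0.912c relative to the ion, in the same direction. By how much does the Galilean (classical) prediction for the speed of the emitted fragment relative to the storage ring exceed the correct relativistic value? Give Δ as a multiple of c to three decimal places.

Galilean: u_cl = 0.912 + 0.832 = 1.7440.
Relativistic: u_rel = (0.912 + 0.832) / (1 + 0.912·0.832) = 1.7440/1.7588 = 0.9916.
Δ = 1.7440 − 0.9916 = 0.7524.
(The classical prediction exceeds c; the relativistic result does not.)

Δ = 0.752c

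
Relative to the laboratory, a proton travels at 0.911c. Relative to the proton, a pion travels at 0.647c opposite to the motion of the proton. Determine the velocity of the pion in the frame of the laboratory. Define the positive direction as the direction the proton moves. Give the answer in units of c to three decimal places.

With v = 0.911 and u' = -0.647 (in units of c),
u = (u' + v)/(1 + u'v/c²):
u = (-0.647 + 0.911) / (1 + (-0.647)·0.911) = 0.2640/0.4106 = 0.6430
(Galilean addition would give +0.264c.)

+0.643c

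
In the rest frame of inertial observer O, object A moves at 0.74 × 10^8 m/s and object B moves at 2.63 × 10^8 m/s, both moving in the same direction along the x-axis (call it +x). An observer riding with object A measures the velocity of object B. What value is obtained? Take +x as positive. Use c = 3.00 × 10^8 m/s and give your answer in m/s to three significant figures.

β_A = 0.247, β_B = 0.877 (dividing each by c = 3.00 × 10^8 m/s).
Transform to A's frame with the inverse velocity-addition law: u' = (u − v)/(1 − uv/c²), taking u = β_B and v = β_A.
u' = (0.877 − 0.247) / (1 − (0.247)(0.877)) = 0.6300/0.7838 = 0.8038.
u' = 0.8038 × 3.00 × 10^8 m/s.

+2.41 × 10^8 m/s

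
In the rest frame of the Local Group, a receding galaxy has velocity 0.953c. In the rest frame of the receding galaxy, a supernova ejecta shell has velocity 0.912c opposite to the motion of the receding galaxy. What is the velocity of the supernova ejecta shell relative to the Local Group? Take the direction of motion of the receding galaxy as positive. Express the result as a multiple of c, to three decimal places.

With v = 0.953 and u' = -0.912 (in units of c),
u = (u' + v)/(1 + u'v/c²):
u = (-0.912 + 0.953) / (1 + (-0.912)·0.953) = 0.0410/0.1309 = 0.3133
(Galilean addition would give +0.041c.)

+0.313c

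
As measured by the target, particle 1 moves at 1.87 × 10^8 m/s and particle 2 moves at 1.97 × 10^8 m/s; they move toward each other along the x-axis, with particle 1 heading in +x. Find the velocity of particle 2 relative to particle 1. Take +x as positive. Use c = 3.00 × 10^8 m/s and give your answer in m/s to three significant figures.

β_A = 0.623, β_B = -0.657 (dividing each by c = 3.00 × 10^8 m/s).
Transform to A's frame with the inverse velocity-addition law: u' = (u − v)/(1 − uv/c²), taking u = β_B and v = β_A.
u' = (-0.657 − 0.623) / (1 − (0.623)(-0.657)) = -1.2800/1.4093 = -0.9082.
u' = -0.9082 × 3.00 × 10^8 m/s.

-2.72 × 10^8 m/s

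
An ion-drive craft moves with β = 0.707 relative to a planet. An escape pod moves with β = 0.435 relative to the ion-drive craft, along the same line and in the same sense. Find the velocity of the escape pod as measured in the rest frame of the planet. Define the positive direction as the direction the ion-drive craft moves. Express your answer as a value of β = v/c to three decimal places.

With v = 0.707 and u' = 0.435 (in units of c),
u = (u' + v)/(1 + u'v/c²):
u = (0.435 + 0.707) / (1 + 0.435·0.707) = 1.1420/1.3075 = 0.8734
(Galilean addition would give +1.142c, exceeding c.)

β = 0.873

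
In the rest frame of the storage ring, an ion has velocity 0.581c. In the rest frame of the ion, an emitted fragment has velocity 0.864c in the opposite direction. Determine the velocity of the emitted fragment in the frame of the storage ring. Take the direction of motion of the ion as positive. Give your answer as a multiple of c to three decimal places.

-0.568c

With v = 0.581 and u' = -0.864 (in units of c),
u = (u' + v)/(1 + u'v/c²):
u = (-0.864 + 0.581) / (1 + (-0.864)·0.581) = -0.2830/0.4980 = -0.5683
(Galilean addition would give -0.283c.)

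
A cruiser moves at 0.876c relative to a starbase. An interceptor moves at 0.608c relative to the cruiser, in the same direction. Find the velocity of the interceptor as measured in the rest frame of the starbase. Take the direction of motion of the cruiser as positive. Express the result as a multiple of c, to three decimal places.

0.968c

With v = 0.876 and u' = 0.608 (in units of c),
u = (u' + v)/(1 + u'v/c²):
u = (0.608 + 0.876) / (1 + 0.608·0.876) = 1.4840/1.5326 = 0.9683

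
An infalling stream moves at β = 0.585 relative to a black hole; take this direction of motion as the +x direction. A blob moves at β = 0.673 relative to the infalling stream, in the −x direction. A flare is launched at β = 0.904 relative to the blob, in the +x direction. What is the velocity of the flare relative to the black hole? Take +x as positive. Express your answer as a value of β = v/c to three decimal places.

β = +0.873

Apply u = (u' + v)/(1 + u'v/c²) successively, working outward toward the black hole.
Start: velocity of the infalling stream relative to the black hole = 0.5850c.
Compose with the blob (u' = -0.673 in the infalling stream frame): u_1 = (-0.673 + 0.585) / (1 + (-0.673)·0.585) = -0.0880/0.6063 = -0.1451.
Compose with the flare (u' = 0.904 in the blob frame): u_2 = (0.904 + (-0.145)) / (1 + 0.904·(-0.145)) = 0.7589/0.8688 = 0.8735.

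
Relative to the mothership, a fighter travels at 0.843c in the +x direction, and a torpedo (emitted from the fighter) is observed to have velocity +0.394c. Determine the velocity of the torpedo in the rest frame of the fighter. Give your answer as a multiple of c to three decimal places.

-0.672c

Invert the composition law: u' = (u − v)/(1 − uv/c²).
u' = (0.394 − 0.843) / (1 − (0.394)(0.843)) = -0.4490/0.6679 = -0.6723.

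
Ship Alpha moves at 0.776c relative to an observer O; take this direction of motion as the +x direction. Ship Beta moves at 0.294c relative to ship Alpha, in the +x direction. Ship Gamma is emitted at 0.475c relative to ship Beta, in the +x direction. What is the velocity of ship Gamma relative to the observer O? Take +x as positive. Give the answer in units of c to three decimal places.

0.952c

Apply u = (u' + v)/(1 + u'v/c²) successively, working outward toward the observer O.
Start: velocity of ship Alpha relative to the observer O = 0.7760c.
Compose with ship Beta (u' = 0.294 in ship Alpha frame): u_1 = (0.294 + 0.776) / (1 + 0.294·0.776) = 1.0700/1.2281 = 0.8712.
Compose with ship Gamma (u' = 0.475 in ship Beta frame): u_2 = (0.475 + 0.871) / (1 + 0.475·0.871) = 1.3462/1.4138 = 0.9522.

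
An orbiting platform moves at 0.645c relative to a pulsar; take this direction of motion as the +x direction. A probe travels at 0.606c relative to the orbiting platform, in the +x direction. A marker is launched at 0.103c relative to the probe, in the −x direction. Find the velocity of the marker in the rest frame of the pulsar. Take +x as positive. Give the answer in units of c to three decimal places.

+0.878c

Apply u = (u' + v)/(1 + u'v/c²) successively, working outward toward the pulsar.
Start: velocity of the orbiting platform relative to the pulsar = 0.6450c.
Compose with the probe (u' = 0.606 in the orbiting platform frame): u_1 = (0.606 + 0.645) / (1 + 0.606·0.645) = 1.2510/1.3909 = 0.8994.
Compose with the marker (u' = -0.103 in the probe frame): u_2 = (-0.103 + 0.899) / (1 + (-0.103)·0.899) = 0.7964/0.9074 = 0.8778.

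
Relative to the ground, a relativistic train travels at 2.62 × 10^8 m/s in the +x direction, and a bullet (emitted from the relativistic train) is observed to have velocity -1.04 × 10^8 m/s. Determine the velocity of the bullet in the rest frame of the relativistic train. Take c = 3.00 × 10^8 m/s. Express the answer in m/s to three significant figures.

-2.81 × 10^8 m/s

v = 0.873c, u = -0.347c.
Invert the composition law: u' = (u − v)/(1 − uv/c²).
u' = (-0.347 − 0.873) / (1 − (-0.347)(0.873)) = -1.2200/1.3028 = -0.9365.
u' = -0.9365 × 3.00 × 10^8 m/s.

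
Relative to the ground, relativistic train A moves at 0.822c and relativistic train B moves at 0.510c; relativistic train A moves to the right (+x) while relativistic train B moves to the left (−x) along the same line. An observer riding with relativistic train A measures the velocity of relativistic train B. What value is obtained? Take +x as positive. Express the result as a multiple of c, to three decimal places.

β_A = 0.822, β_B = -0.510.
Transform to A's frame with the inverse velocity-addition law: u' = (u − v)/(1 − uv/c²), taking u = β_B and v = β_A.
u' = (-0.510 − 0.822) / (1 − (0.822)(-0.510)) = -1.3320/1.4192 = -0.9385.

-0.939c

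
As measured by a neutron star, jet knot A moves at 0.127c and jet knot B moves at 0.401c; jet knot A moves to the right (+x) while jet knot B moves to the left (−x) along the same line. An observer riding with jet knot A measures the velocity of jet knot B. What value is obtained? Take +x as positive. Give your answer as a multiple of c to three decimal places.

-0.502c

β_A = 0.127, β_B = -0.401.
Transform to A's frame with the inverse velocity-addition law: u' = (u − v)/(1 − uv/c²), taking u = β_B and v = β_A.
u' = (-0.401 − 0.127) / (1 − (0.127)(-0.401)) = -0.5280/1.0509 = -0.5024.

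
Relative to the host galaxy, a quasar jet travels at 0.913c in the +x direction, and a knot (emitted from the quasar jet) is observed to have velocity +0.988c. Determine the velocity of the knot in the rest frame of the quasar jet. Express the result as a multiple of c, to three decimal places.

Invert the composition law: u' = (u − v)/(1 − uv/c²).
u' = (0.988 − 0.913) / (1 − (0.988)(0.913)) = 0.0750/0.0980 = 0.7656.

+0.766c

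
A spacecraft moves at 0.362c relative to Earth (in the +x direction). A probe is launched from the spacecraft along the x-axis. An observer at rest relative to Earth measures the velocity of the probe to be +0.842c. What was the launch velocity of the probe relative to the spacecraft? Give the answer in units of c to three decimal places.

Invert the composition law: u' = (u − v)/(1 − uv/c²).
u' = (0.842 − 0.362) / (1 − (0.842)(0.362)) = 0.4800/0.6952 = 0.6905.

+0.690c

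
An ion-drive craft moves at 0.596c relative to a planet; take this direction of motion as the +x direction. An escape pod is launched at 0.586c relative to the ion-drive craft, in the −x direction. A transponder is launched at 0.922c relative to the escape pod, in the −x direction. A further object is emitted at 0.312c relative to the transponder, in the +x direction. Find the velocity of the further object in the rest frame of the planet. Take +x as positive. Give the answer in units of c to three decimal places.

Apply u = (u' + v)/(1 + u'v/c²) successively, working outward toward the planet.
Start: velocity of the ion-drive craft relative to the planet = 0.5960c.
Compose with the escape pod (u' = -0.586 in the ion-drive craft frame): u_1 = (-0.586 + 0.596) / (1 + (-0.586)·0.596) = 0.0100/0.6507 = 0.0154.
Compose with the transponder (u' = -0.922 in the escape pod frame): u_2 = (-0.922 + 0.015) / (1 + (-0.922)·0.015) = -0.9066/0.9858 = -0.9197.
Compose with the further object (u' = 0.312 in the transponder frame): u_3 = (0.312 + (-0.920)) / (1 + 0.312·(-0.920)) = -0.6077/0.7131 = -0.8522.

-0.852c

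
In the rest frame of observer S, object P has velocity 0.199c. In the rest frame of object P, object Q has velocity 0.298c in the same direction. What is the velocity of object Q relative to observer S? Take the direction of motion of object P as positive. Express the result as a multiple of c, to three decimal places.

With v = 0.199 and u' = 0.298 (in units of c),
u = (u' + v)/(1 + u'v/c²):
u = (0.298 + 0.199) / (1 + 0.298·0.199) = 0.4970/1.0593 = 0.4692

0.469c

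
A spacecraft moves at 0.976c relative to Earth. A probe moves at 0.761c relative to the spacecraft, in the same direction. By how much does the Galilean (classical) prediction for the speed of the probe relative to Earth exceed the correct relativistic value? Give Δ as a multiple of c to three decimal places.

Δ = 0.740c

Galilean: u_cl = 0.761 + 0.976 = 1.7370.
Relativistic: u_rel = (0.761 + 0.976) / (1 + 0.761·0.976) = 1.7370/1.7427 = 0.9967.
Δ = 1.7370 − 0.9967 = 0.7403.
(The classical prediction exceeds c; the relativistic result does not.)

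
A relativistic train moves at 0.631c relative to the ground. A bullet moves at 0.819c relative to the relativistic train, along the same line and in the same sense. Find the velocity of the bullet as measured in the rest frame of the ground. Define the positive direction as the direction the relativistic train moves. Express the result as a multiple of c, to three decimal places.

With v = 0.631 and u' = 0.819 (in units of c),
u = (u' + v)/(1 + u'v/c²):
u = (0.819 + 0.631) / (1 + 0.819·0.631) = 1.4500/1.5168 = 0.9560

0.956c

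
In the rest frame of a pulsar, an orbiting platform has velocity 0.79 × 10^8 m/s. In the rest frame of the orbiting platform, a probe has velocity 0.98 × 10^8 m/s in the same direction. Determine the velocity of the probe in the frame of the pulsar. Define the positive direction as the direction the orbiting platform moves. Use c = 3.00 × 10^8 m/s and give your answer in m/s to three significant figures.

1.63 × 10^8 m/s

In units of c (dividing by 3.00 × 10^8 m/s): v = 0.263, u' = 0.327.
u = (u' + v)/(1 + u'v/c²):
u = (0.327 + 0.263) / (1 + 0.327·0.263) = 0.5900/1.0860 = 0.5433
Converting back: u = 0.5433 × 3.00 × 10^8 m/s.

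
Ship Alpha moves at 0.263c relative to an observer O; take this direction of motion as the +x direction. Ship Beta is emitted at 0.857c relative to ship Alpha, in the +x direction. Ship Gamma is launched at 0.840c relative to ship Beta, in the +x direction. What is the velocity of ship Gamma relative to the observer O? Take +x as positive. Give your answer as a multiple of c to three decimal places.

0.992c

Apply u = (u' + v)/(1 + u'v/c²) successively, working outward toward the observer O.
Start: velocity of ship Alpha relative to the observer O = 0.2630c.
Compose with ship Beta (u' = 0.857 in ship Alpha frame): u_1 = (0.857 + 0.263) / (1 + 0.857·0.263) = 1.1200/1.2254 = 0.9140.
Compose with ship Gamma (u' = 0.840 in ship Beta frame): u_2 = (0.840 + 0.914) / (1 + 0.840·0.914) = 1.7540/1.7678 = 0.9922.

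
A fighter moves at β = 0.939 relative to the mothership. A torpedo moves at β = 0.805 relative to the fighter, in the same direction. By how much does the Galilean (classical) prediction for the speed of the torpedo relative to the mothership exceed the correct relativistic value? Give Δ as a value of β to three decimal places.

Galilean: u_cl = 0.805 + 0.939 = 1.7440.
Relativistic: u_rel = (0.805 + 0.939) / (1 + 0.805·0.939) = 1.7440/1.7559 = 0.9932.
Δ = 1.7440 − 0.9932 = 0.7508.
(The classical prediction exceeds c; the relativistic result does not.)

Δ = 0.751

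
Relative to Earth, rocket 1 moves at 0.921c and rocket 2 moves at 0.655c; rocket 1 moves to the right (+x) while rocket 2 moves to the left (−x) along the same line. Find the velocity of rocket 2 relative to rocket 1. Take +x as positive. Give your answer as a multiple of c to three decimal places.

-0.983c

β_A = 0.921, β_B = -0.655.
Transform to A's frame with the inverse velocity-addition law: u' = (u − v)/(1 − uv/c²), taking u = β_B and v = β_A.
u' = (-0.655 − 0.921) / (1 − (0.921)(-0.655)) = -1.5760/1.6033 = -0.9830.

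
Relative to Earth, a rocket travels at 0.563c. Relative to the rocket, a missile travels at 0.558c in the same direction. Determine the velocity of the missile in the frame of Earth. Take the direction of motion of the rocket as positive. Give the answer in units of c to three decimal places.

0.853c

With v = 0.563 and u' = 0.558 (in units of c),
u = (u' + v)/(1 + u'v/c²):
u = (0.558 + 0.563) / (1 + 0.558·0.563) = 1.1210/1.3142 = 0.8530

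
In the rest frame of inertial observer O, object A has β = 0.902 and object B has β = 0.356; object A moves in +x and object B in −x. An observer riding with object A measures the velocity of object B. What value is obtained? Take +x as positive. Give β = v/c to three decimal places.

β = -0.952

β_A = 0.902, β_B = -0.356.
Transform to A's frame with the inverse velocity-addition law: u' = (u − v)/(1 − uv/c²), taking u = β_B and v = β_A.
u' = (-0.356 − 0.902) / (1 − (0.902)(-0.356)) = -1.2580/1.3211 = -0.9522.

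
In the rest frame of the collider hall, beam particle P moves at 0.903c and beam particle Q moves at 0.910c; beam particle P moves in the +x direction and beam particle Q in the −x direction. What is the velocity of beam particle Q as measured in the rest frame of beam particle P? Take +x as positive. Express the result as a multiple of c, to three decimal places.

-0.995c

β_A = 0.903, β_B = -0.910.
Transform to A's frame with the inverse velocity-addition law: u' = (u − v)/(1 − uv/c²), taking u = β_B and v = β_A.
u' = (-0.910 − 0.903) / (1 − (0.903)(-0.910)) = -1.8130/1.8217 = -0.9952.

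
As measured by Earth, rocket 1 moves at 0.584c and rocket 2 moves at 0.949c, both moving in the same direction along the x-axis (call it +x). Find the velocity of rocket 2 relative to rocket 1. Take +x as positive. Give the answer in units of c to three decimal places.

β_A = 0.584, β_B = 0.949.
Transform to A's frame with the inverse velocity-addition law: u' = (u − v)/(1 − uv/c²), taking u = β_B and v = β_A.
u' = (0.949 − 0.584) / (1 − (0.584)(0.949)) = 0.3650/0.4458 = 0.8188.

+0.819c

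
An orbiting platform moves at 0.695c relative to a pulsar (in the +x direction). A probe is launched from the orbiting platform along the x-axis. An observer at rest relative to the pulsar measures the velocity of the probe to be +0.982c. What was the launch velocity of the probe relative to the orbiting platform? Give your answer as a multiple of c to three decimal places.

+0.904c

Invert the composition law: u' = (u − v)/(1 − uv/c²).
u' = (0.982 − 0.695) / (1 − (0.982)(0.695)) = 0.2870/0.3175 = 0.9039.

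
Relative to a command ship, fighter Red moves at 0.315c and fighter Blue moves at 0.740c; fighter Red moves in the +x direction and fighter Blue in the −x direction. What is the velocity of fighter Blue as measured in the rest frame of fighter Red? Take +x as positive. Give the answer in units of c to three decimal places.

β_A = 0.315, β_B = -0.740.
Transform to A's frame with the inverse velocity-addition law: u' = (u − v)/(1 − uv/c²), taking u = β_B and v = β_A.
u' = (-0.740 − 0.315) / (1 − (0.315)(-0.740)) = -1.0550/1.2331 = -0.8556.

-0.856c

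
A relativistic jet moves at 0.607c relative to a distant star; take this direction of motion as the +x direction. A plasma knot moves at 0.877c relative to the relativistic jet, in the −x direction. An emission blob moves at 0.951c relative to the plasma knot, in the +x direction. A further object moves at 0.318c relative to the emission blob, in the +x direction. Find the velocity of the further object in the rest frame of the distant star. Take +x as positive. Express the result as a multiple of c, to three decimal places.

+0.907c

Apply u = (u' + v)/(1 + u'v/c²) successively, working outward toward the distant star.
Start: velocity of the relativistic jet relative to the distant star = 0.6070c.
Compose with the plasma knot (u' = -0.877 in the relativistic jet frame): u_1 = (-0.877 + 0.607) / (1 + (-0.877)·0.607) = -0.2700/0.4677 = -0.5773.
Compose with the emission blob (u' = 0.951 in the plasma knot frame): u_2 = (0.951 + (-0.577)) / (1 + 0.951·(-0.577)) = 0.3737/0.4509 = 0.8286.
Compose with the further object (u' = 0.318 in the emission blob frame): u_3 = (0.318 + 0.829) / (1 + 0.318·0.829) = 1.1466/1.2635 = 0.9075.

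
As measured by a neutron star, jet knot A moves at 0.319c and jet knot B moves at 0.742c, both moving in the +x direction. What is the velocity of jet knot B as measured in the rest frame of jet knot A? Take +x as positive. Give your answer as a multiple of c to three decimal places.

+0.554c

β_A = 0.319, β_B = 0.742.
Transform to A's frame with the inverse velocity-addition law: u' = (u − v)/(1 − uv/c²), taking u = β_B and v = β_A.
u' = (0.742 − 0.319) / (1 − (0.319)(0.742)) = 0.4230/0.7633 = 0.5542.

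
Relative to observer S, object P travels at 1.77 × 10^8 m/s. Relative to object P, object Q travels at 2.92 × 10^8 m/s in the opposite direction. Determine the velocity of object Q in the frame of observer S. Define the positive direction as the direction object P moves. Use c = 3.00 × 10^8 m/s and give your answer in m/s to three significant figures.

In units of c (dividing by 3.00 × 10^8 m/s): v = 0.590, u' = -0.973.
u = (u' + v)/(1 + u'v/c²):
u = (-0.973 + 0.590) / (1 + (-0.973)·0.590) = -0.3833/0.4257 = -0.9004
Converting back: u = -0.9004 × 3.00 × 10^8 m/s.

-2.70 × 10^8 m/s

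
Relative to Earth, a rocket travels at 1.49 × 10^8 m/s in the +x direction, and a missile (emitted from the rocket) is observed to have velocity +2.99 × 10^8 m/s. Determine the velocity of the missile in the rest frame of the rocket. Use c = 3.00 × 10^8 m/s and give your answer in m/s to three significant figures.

+2.97 × 10^8 m/s

v = 0.497c, u = 0.997c.
Invert the composition law: u' = (u − v)/(1 − uv/c²).
u' = (0.997 − 0.497) / (1 − (0.997)(0.497)) = 0.5000/0.5050 = 0.9901.
u' = 0.9901 × 3.00 × 10^8 m/s.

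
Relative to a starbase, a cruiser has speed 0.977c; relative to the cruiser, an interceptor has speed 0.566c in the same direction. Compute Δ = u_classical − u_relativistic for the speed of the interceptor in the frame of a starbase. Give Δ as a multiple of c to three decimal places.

Δ = 0.549c

Galilean: u_cl = 0.566 + 0.977 = 1.5430.
Relativistic: u_rel = (0.566 + 0.977) / (1 + 0.566·0.977) = 1.5430/1.5530 = 0.9936.
Δ = 1.5430 − 0.9936 = 0.5494.
(The classical prediction exceeds c; the relativistic result does not.)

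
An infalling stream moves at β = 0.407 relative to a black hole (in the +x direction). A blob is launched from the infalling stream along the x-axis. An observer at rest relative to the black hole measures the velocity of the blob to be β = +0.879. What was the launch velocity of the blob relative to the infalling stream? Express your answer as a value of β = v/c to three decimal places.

β = +0.735

Invert the composition law: u' = (u − v)/(1 − uv/c²).
u' = (0.879 − 0.407) / (1 − (0.879)(0.407)) = 0.4720/0.6422 = 0.7349.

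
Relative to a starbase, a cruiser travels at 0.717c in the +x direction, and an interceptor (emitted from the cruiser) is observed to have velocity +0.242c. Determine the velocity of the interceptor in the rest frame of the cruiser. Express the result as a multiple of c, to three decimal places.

-0.575c

Invert the composition law: u' = (u − v)/(1 − uv/c²).
u' = (0.242 − 0.717) / (1 − (0.242)(0.717)) = -0.4750/0.8265 = -0.5747.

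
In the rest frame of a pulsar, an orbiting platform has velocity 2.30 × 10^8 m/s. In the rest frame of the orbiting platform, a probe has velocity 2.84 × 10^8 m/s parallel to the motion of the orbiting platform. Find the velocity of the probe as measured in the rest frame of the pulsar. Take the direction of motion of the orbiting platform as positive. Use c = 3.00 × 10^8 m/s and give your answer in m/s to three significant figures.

In units of c (dividing by 3.00 × 10^8 m/s): v = 0.767, u' = 0.947.
u = (u' + v)/(1 + u'v/c²):
u = (0.947 + 0.767) / (1 + 0.947·0.767) = 1.7133/1.7258 = 0.9928
Converting back: u = 0.9928 × 3.00 × 10^8 m/s.

2.98 × 10^8 m/s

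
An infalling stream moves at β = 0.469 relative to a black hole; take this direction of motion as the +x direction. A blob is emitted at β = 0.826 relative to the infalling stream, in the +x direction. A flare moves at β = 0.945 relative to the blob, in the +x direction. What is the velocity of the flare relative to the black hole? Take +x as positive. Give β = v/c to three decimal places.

Apply u = (u' + v)/(1 + u'v/c²) successively, working outward toward the black hole.
Start: velocity of the infalling stream relative to the black hole = 0.4690c.
Compose with the blob (u' = 0.826 in the infalling stream frame): u_1 = (0.826 + 0.469) / (1 + 0.826·0.469) = 1.2950/1.3874 = 0.9334.
Compose with the flare (u' = 0.945 in the blob frame): u_2 = (0.945 + 0.933) / (1 + 0.945·0.933) = 1.8784/1.8821 = 0.9981.

β = 0.998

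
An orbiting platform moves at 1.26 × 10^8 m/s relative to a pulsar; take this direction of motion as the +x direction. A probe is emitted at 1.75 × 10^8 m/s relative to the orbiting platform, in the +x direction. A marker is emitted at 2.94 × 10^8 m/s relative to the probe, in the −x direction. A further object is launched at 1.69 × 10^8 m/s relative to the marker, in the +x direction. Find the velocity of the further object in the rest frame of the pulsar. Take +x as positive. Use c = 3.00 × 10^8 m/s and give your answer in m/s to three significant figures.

Apply u = (u' + v)/(1 + u'v/c²) successively, working outward toward the pulsar.
(Dividing each given speed by c = 3.00 × 10^8 m/s to work in units of c.)
Start: velocity of the orbiting platform relative to the pulsar = 0.4200c.
Compose with the probe (u' = 0.583 in the orbiting platform frame): u_1 = (0.583 + 0.420) / (1 + 0.583·0.420) = 1.0033/1.2450 = 0.8059.
Compose with the marker (u' = -0.980 in the probe frame): u_2 = (-0.980 + 0.806) / (1 + (-0.980)·0.806) = -0.1741/0.2102 = -0.8282.
Compose with the further object (u' = 0.563 in the marker frame): u_3 = (0.563 + (-0.828)) / (1 + 0.563·(-0.828)) = -0.2649/0.5334 = -0.4965.
So u = -0.4965 × 3.00 × 10^8 m/s.

-1.49 × 10^8 m/s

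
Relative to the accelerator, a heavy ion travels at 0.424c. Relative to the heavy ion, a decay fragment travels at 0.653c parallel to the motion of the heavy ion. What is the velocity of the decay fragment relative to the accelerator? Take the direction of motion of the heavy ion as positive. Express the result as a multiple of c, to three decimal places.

0.843c

With v = 0.424 and u' = 0.653 (in units of c),
u = (u' + v)/(1 + u'v/c²):
u = (0.653 + 0.424) / (1 + 0.653·0.424) = 1.0770/1.2769 = 0.8435
(Galilean addition would give +1.077c, exceeding c.)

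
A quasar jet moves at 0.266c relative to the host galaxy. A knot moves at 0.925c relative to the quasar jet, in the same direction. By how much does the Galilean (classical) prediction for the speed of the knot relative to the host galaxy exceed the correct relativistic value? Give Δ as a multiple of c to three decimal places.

Δ = 0.235c

Galilean: u_cl = 0.925 + 0.266 = 1.1910.
Relativistic: u_rel = (0.925 + 0.266) / (1 + 0.925·0.266) = 1.1910/1.2461 = 0.9558.
Δ = 1.1910 − 0.9558 = 0.2352.
(The classical prediction exceeds c; the relativistic result does not.)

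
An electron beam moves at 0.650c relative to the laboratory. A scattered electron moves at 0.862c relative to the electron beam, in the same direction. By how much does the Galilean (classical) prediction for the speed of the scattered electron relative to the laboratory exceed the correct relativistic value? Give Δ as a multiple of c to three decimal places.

Galilean: u_cl = 0.862 + 0.650 = 1.5120.
Relativistic: u_rel = (0.862 + 0.650) / (1 + 0.862·0.650) = 1.5120/1.5603 = 0.9690.
Δ = 1.5120 − 0.9690 = 0.5430.
(The classical prediction exceeds c; the relativistic result does not.)

Δ = 0.543c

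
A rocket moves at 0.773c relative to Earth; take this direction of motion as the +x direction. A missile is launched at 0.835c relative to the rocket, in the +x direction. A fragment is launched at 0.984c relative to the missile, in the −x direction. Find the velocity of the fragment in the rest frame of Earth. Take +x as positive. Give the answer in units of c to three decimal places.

-0.176c

Apply u = (u' + v)/(1 + u'v/c²) successively, working outward toward Earth.
Start: velocity of the rocket relative to Earth = 0.7730c.
Compose with the missile (u' = 0.835 in the rocket frame): u_1 = (0.835 + 0.773) / (1 + 0.835·0.773) = 1.6080/1.6455 = 0.9772.
Compose with the fragment (u' = -0.984 in the missile frame): u_2 = (-0.984 + 0.977) / (1 + (-0.984)·0.977) = -0.0068/0.0384 = -0.1761.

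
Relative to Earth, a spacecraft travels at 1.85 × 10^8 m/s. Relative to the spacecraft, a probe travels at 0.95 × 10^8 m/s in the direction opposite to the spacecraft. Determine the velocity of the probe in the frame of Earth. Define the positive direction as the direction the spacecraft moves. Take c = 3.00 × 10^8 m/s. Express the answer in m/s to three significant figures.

In units of c (dividing by 3.00 × 10^8 m/s): v = 0.617, u' = -0.317.
u = (u' + v)/(1 + u'v/c²):
u = (-0.317 + 0.617) / (1 + (-0.317)·0.617) = 0.3000/0.8047 = 0.3728
(Galilean addition would give +0.300c.)
Converting back: u = 0.3728 × 3.00 × 10^8 m/s.

+1.12 × 10^8 m/s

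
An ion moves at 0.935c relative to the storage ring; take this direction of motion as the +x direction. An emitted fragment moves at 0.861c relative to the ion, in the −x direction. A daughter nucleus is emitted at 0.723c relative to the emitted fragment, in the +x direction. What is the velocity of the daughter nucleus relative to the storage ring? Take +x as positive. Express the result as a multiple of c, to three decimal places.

Apply u = (u' + v)/(1 + u'v/c²) successively, working outward toward the storage ring.
Start: velocity of the ion relative to the storage ring = 0.9350c.
Compose with the emitted fragment (u' = -0.861 in the ion frame): u_1 = (-0.861 + 0.935) / (1 + (-0.861)·0.935) = 0.0740/0.1950 = 0.3796.
Compose with the daughter nucleus (u' = 0.723 in the emitted fragment frame): u_2 = (0.723 + 0.380) / (1 + 0.723·0.380) = 1.1026/1.2744 = 0.8651.

+0.865c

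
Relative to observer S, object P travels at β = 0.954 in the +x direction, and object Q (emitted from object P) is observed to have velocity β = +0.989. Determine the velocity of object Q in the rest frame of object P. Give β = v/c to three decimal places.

Invert the composition law: u' = (u − v)/(1 − uv/c²).
u' = (0.989 − 0.954) / (1 − (0.989)(0.954)) = 0.0350/0.0565 = 0.6195.

β = +0.620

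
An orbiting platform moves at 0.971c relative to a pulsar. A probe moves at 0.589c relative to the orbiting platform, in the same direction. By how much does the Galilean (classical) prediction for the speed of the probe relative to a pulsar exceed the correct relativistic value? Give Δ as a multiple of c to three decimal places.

Galilean: u_cl = 0.589 + 0.971 = 1.5600.
Relativistic: u_rel = (0.589 + 0.971) / (1 + 0.589·0.971) = 1.5600/1.5719 = 0.9924.
Δ = 1.5600 − 0.9924 = 0.5676.
(The classical prediction exceeds c; the relativistic result does not.)

Δ = 0.568c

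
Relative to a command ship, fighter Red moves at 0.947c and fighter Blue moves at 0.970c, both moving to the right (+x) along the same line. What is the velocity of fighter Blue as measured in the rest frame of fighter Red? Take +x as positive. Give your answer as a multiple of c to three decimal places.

+0.283c

β_A = 0.947, β_B = 0.970.
Transform to A's frame with the inverse velocity-addition law: u' = (u − v)/(1 − uv/c²), taking u = β_B and v = β_A.
u' = (0.970 − 0.947) / (1 − (0.947)(0.970)) = 0.0230/0.0814 = 0.2825.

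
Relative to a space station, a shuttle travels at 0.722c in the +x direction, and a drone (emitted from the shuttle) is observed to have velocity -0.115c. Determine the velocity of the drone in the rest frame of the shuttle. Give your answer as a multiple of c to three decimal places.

-0.773c

Invert the composition law: u' = (u − v)/(1 − uv/c²).
u' = (-0.115 − 0.722) / (1 − (-0.115)(0.722)) = -0.8370/1.0830 = -0.7728.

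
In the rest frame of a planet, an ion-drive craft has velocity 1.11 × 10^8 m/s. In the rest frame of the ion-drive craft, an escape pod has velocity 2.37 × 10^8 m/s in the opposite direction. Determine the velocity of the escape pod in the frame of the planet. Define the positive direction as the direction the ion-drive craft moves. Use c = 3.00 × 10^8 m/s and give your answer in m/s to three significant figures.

-1.78 × 10^8 m/s

In units of c (dividing by 3.00 × 10^8 m/s): v = 0.370, u' = -0.790.
u = (u' + v)/(1 + u'v/c²):
u = (-0.790 + 0.370) / (1 + (-0.790)·0.370) = -0.4200/0.7077 = -0.5935
(Galilean addition would give -0.420c.)
Converting back: u = -0.5935 × 3.00 × 10^8 m/s.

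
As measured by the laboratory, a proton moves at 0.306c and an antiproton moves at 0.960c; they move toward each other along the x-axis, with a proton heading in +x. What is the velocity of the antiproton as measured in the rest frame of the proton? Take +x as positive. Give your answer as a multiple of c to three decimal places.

β_A = 0.306, β_B = -0.960.
Transform to A's frame with the inverse velocity-addition law: u' = (u − v)/(1 − uv/c²), taking u = β_B and v = β_A.
u' = (-0.960 − 0.306) / (1 − (0.306)(-0.960)) = -1.2660/1.2938 = -0.9785.

-0.979c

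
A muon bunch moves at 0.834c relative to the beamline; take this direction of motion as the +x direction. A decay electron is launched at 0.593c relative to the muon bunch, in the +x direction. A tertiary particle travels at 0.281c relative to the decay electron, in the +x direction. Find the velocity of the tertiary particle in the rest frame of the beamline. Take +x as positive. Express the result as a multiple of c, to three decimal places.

0.974c

Apply u = (u' + v)/(1 + u'v/c²) successively, working outward toward the beamline.
Start: velocity of the muon bunch relative to the beamline = 0.8340c.
Compose with the decay electron (u' = 0.593 in the muon bunch frame): u_1 = (0.593 + 0.834) / (1 + 0.593·0.834) = 1.4270/1.4946 = 0.9548.
Compose with the tertiary particle (u' = 0.281 in the decay electron frame): u_2 = (0.281 + 0.955) / (1 + 0.281·0.955) = 1.2358/1.2683 = 0.9744.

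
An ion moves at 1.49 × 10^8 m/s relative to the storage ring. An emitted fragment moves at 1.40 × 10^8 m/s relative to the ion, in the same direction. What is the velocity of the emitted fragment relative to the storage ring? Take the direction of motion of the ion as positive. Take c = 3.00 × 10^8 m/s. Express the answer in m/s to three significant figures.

2.35 × 10^8 m/s

In units of c (dividing by 3.00 × 10^8 m/s): v = 0.497, u' = 0.467.
u = (u' + v)/(1 + u'v/c²):
u = (0.467 + 0.497) / (1 + 0.467·0.497) = 0.9633/1.2318 = 0.7821
(Galilean addition would give +0.963c.)
Converting back: u = 0.7821 × 3.00 × 10^8 m/s.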